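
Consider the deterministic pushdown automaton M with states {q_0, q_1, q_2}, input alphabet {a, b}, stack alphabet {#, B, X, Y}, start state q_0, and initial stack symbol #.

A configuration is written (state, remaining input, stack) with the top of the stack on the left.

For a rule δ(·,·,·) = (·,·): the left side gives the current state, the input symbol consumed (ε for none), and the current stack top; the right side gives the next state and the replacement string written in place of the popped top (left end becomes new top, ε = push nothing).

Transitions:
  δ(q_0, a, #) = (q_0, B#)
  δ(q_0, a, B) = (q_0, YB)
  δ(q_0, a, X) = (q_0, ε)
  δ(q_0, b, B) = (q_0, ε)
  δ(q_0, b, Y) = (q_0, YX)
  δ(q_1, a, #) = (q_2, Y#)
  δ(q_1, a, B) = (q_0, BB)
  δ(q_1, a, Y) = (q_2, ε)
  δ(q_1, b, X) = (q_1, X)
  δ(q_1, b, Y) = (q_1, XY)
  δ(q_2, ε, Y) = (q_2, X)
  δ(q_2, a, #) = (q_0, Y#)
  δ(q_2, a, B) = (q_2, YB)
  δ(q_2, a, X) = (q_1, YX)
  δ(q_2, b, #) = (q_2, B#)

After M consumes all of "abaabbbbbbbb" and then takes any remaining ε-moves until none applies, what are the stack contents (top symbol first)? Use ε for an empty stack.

YXXXXXXXXB#

(q_0, abaabbbbbbbb, #)
  read a, top #: go to q_0, push B# → (q_0, baabbbbbbbb, B#)
  read b, top B: go to q_0, push ε → (q_0, aabbbbbbbb, #)
  read a, top #: go to q_0, push B# → (q_0, abbbbbbbb, B#)
  read a, top B: go to q_0, push YB → (q_0, bbbbbbbb, YB#)
  read b, top Y: go to q_0, push YX → (q_0, bbbbbbb, YXB#)
  read b, top Y: go to q_0, push YX → (q_0, bbbbbb, YXXB#)
  read b, top Y: go to q_0, push YX → (q_0, bbbbb, YXXXB#)
  read b, top Y: go to q_0, push YX → (q_0, bbbb, YXXXXB#)
  read b, top Y: go to q_0, push YX → (q_0, bbb, YXXXXXB#)
  read b, top Y: go to q_0, push YX → (q_0, bb, YXXXXXXB#)
  read b, top Y: go to q_0, push YX → (q_0, b, YXXXXXXXB#)
  read b, top Y: go to q_0, push YX → (q_0, ε, YXXXXXXXXB#)
All input consumed in state q_0 with stack YXXXXXXXXB#.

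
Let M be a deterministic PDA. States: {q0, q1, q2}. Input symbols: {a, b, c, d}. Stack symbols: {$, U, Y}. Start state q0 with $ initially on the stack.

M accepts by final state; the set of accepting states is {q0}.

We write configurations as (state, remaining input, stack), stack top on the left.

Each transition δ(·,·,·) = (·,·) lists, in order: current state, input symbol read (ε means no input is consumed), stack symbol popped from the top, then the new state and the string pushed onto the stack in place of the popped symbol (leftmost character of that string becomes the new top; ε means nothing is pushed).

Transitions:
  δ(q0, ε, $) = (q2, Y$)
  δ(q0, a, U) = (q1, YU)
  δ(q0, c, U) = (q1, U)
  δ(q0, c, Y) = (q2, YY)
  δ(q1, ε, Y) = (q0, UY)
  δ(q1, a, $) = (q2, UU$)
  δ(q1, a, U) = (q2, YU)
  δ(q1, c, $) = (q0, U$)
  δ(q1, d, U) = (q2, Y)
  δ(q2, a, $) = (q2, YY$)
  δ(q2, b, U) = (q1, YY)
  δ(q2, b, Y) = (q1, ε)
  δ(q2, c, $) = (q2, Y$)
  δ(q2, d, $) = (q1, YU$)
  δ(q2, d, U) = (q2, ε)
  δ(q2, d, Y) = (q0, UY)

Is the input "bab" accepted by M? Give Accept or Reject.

Accept

(q0, bab, $)
  ε-move, top $: go to q2, push Y$ → (q2, bab, Y$)
  read b, top Y: go to q1, push ε → (q1, ab, $)
  read a, top $: go to q2, push UU$ → (q2, b, UU$)
  read b, top U: go to q1, push YY → (q1, ε, YYU$)
  ε-move, top Y: go to q0, push UY → (q0, ε, UYYU$)
All input consumed; state q0 ∈ F.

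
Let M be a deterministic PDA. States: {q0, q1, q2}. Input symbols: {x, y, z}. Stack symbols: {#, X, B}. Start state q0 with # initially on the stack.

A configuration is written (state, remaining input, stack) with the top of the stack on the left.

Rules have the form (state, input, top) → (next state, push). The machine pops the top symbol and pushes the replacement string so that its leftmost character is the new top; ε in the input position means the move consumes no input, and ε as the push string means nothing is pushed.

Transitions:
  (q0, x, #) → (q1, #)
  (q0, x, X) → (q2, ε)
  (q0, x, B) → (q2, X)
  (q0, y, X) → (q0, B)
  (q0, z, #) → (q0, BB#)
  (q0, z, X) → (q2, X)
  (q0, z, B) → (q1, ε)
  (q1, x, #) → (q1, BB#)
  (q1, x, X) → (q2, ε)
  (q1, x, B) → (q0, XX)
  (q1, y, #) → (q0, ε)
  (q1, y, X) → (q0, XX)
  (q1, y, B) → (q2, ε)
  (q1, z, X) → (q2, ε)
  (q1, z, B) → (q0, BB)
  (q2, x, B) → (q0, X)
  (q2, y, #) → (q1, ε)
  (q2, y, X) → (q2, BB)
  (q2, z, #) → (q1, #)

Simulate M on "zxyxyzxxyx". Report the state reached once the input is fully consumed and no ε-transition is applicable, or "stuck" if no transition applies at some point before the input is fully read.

q0

(q0, zxyxyzxxyx, #) ⊢ (q0, xyxyzxxyx, BB#) ⊢ (q2, yxyzxxyx, XB#) ⊢ (q2, xyzxxyx, BBB#) ⊢ (q0, yzxxyx, XBB#) ⊢ (q0, zxxyx, BBB#) ⊢ (q1, xxyx, BB#) ⊢ (q0, xyx, XXB#) ⊢ (q2, yx, XB#) ⊢ (q2, x, BBB#) ⊢ (q0, ε, XBB#)
All input consumed; M is in state q0.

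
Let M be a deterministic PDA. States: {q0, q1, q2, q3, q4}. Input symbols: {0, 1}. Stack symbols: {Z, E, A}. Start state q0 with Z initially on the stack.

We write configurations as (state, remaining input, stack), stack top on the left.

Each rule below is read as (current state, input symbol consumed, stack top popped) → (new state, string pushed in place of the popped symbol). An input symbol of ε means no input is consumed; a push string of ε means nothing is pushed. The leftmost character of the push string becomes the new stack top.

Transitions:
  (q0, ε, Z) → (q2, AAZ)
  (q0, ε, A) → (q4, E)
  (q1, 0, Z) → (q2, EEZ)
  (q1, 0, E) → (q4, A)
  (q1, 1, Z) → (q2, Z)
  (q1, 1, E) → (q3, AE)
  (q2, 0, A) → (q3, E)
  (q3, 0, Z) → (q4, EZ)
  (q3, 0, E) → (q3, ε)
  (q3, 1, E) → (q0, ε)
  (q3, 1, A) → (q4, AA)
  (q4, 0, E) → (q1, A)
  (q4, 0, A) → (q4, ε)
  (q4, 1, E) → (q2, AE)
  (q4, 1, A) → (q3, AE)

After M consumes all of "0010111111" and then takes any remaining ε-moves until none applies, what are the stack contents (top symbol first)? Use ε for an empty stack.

(q0, 0010111111, Z) ⊢ (q2, 0010111111, AAZ) ⊢ (q3, 010111111, EAZ) ⊢ (q3, 10111111, AZ) ⊢ (q4, 0111111, AAZ) ⊢ (q4, 111111, AZ) ⊢ (q3, 11111, AEZ) ⊢ (q4, 1111, AAEZ) ⊢ (q3, 111, AEAEZ) ⊢ (q4, 11, AAEAEZ) ⊢ (q3, 1, AEAEAEZ) ⊢ (q4, ε, AAEAEAEZ)
All input consumed in state q4 with stack AAEAEAEZ.

AAEAEAEZ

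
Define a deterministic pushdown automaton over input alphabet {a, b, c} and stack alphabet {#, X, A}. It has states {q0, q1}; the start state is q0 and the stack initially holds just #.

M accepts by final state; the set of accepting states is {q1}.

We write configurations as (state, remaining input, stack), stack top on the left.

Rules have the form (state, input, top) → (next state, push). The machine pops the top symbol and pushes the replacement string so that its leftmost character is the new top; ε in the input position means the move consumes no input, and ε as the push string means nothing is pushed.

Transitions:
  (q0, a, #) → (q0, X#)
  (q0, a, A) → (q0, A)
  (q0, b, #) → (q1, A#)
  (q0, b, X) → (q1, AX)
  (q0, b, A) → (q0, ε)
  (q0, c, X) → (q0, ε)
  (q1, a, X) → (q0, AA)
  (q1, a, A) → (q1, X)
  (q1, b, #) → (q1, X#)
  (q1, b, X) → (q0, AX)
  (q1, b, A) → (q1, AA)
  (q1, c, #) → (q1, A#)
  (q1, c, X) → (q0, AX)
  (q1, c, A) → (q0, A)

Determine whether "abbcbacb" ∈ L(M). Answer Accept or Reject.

Reject

(q0, abbcbacb, #)
  read a, top #: go to q0, push X# → (q0, bbcbacb, X#)
  read b, top X: go to q1, push AX → (q1, bcbacb, AX#)
  read b, top A: go to q1, push AA → (q1, cbacb, AAX#)
  read c, top A: go to q0, push A → (q0, bacb, AAX#)
  read b, top A: go to q0, push ε → (q0, acb, AX#)
  read a, top A: go to q0, push A → (q0, cb, AX#)
No transition applies at (q0, cb, AX#); input not fully consumed.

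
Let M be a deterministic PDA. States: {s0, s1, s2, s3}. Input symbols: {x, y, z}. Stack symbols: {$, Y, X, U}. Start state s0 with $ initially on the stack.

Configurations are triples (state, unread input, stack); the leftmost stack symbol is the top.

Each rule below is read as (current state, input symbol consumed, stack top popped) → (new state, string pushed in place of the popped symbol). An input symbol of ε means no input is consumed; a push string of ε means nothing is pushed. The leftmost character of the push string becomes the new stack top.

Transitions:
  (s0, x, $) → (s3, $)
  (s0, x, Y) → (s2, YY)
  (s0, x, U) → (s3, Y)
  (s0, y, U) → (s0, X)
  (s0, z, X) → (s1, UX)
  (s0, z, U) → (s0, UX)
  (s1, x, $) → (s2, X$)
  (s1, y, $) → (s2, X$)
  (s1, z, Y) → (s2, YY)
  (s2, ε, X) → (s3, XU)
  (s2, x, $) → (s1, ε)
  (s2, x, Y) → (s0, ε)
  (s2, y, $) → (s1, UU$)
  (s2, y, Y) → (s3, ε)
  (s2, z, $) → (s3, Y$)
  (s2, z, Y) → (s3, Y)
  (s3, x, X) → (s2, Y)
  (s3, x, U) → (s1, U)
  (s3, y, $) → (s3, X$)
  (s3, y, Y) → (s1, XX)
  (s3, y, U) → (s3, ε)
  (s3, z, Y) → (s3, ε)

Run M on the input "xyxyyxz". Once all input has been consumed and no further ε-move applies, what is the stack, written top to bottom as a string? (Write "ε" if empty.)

Y$

(s0, xyxyyxz, $)
  read x, top $: go to s3, push $ → (s3, yxyyxz, $)
  read y, top $: go to s3, push X$ → (s3, xyyxz, X$)
  read x, top X: go to s2, push Y → (s2, yyxz, Y$)
  read y, top Y: go to s3, push ε → (s3, yxz, $)
  read y, top $: go to s3, push X$ → (s3, xz, X$)
  read x, top X: go to s2, push Y → (s2, z, Y$)
  read z, top Y: go to s3, push Y → (s3, ε, Y$)
All input consumed in state s3 with stack Y$.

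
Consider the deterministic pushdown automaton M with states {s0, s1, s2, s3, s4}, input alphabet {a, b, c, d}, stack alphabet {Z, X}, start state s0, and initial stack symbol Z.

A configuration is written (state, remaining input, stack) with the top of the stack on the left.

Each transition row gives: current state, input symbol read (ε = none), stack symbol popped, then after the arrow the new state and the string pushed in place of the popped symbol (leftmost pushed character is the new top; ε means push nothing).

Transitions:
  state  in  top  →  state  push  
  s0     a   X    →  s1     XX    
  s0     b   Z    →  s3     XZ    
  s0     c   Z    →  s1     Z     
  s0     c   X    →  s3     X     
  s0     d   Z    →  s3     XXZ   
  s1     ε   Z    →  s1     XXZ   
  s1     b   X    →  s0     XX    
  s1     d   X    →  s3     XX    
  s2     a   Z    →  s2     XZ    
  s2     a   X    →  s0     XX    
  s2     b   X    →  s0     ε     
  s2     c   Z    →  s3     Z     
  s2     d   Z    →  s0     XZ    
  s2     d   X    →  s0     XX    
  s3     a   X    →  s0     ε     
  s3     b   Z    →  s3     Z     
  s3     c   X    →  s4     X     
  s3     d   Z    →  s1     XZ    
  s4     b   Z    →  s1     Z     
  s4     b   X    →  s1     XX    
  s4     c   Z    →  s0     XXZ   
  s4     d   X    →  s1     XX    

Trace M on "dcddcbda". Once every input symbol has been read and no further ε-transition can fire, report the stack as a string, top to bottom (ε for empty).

XXXXXZ

(s0, dcddcbda, Z)
  read d, top Z: go to s3, push XXZ → (s3, cddcbda, XXZ)
  read c, top X: go to s4, push X → (s4, ddcbda, XXZ)
  read d, top X: go to s1, push XX → (s1, dcbda, XXXZ)
  read d, top X: go to s3, push XX → (s3, cbda, XXXXZ)
  read c, top X: go to s4, push X → (s4, bda, XXXXZ)
  read b, top X: go to s1, push XX → (s1, da, XXXXXZ)
  read d, top X: go to s3, push XX → (s3, a, XXXXXXZ)
  read a, top X: go to s0, push ε → (s0, ε, XXXXXZ)
All input consumed in state s0 with stack XXXXXZ.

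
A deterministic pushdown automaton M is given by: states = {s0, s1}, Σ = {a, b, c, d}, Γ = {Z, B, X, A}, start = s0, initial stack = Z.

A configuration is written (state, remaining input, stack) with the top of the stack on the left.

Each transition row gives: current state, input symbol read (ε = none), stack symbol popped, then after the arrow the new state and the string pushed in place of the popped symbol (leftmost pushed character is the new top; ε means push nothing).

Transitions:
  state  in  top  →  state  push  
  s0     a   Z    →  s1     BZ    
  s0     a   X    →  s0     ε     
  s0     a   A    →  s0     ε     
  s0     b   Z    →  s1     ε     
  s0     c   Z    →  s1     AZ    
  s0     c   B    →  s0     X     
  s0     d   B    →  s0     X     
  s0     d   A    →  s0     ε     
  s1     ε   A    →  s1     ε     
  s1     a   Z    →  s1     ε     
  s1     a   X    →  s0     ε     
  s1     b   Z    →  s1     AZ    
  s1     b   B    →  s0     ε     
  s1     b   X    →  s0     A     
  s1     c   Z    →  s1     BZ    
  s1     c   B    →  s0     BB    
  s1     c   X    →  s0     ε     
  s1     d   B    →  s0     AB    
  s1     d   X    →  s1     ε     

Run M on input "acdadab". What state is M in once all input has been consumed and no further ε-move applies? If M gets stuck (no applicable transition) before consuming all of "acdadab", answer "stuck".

s1

(s0, acdadab, Z)
  read a, top Z: go to s1, push BZ → (s1, cdadab, BZ)
  read c, top B: go to s0, push BB → (s0, dadab, BBZ)
  read d, top B: go to s0, push X → (s0, adab, XBZ)
  read a, top X: go to s0, push ε → (s0, dab, BZ)
  read d, top B: go to s0, push X → (s0, ab, XZ)
  read a, top X: go to s0, push ε → (s0, b, Z)
  read b, top Z: go to s1, push ε → (s1, ε, ε)
All input consumed; M is in state s1.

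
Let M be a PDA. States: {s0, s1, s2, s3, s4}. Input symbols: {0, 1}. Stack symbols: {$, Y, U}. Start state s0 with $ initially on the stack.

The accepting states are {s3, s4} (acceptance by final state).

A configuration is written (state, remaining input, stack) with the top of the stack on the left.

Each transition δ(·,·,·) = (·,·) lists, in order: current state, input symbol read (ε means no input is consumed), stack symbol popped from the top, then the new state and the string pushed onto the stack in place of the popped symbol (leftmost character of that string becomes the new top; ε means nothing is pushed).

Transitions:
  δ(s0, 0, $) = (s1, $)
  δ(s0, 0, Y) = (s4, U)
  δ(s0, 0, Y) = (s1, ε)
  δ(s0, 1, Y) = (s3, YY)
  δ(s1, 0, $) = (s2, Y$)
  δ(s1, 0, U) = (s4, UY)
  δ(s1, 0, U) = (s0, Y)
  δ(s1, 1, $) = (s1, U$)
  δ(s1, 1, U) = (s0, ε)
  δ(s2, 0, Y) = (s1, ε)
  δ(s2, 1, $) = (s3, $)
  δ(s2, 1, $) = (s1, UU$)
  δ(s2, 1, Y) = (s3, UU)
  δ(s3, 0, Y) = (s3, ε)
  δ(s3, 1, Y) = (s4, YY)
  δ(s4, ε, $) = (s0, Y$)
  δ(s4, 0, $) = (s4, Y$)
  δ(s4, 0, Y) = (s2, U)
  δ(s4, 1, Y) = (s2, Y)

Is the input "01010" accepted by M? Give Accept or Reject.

One accepting computation: (s0, 01010, $) ⊢ (s1, 1010, $) ⊢ (s1, 010, U$) ⊢ (s0, 10, Y$) ⊢ (s3, 0, YY$) ⊢ (s3, ε, Y$)
All input consumed and state s3 ∈ F.

Accept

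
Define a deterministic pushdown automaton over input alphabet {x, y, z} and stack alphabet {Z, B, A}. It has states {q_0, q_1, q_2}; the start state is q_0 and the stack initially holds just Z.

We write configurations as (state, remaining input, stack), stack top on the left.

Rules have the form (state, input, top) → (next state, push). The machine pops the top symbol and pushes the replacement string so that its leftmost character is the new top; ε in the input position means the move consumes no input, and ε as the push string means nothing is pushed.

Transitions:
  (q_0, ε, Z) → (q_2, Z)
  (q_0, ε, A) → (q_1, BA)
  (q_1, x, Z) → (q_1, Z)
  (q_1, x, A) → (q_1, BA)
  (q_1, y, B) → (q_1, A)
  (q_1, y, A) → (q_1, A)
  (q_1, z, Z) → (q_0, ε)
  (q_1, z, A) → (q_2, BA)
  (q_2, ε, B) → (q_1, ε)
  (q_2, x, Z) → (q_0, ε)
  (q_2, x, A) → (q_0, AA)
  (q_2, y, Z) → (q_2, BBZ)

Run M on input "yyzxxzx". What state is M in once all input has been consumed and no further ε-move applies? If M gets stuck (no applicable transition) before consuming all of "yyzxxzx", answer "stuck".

(q_0, yyzxxzx, Z)
  ε-move, top Z: go to q_2, push Z → (q_2, yyzxxzx, Z)
  read y, top Z: go to q_2, push BBZ → (q_2, yzxxzx, BBZ)
  ε-move, top B: go to q_1, push ε → (q_1, yzxxzx, BZ)
  read y, top B: go to q_1, push A → (q_1, zxxzx, AZ)
  read z, top A: go to q_2, push BA → (q_2, xxzx, BAZ)
  ε-move, top B: go to q_1, push ε → (q_1, xxzx, AZ)
  read x, top A: go to q_1, push BA → (q_1, xzx, BAZ)
No transition for (q_1, x, top B); M blocks with input xzx remaining.

stuck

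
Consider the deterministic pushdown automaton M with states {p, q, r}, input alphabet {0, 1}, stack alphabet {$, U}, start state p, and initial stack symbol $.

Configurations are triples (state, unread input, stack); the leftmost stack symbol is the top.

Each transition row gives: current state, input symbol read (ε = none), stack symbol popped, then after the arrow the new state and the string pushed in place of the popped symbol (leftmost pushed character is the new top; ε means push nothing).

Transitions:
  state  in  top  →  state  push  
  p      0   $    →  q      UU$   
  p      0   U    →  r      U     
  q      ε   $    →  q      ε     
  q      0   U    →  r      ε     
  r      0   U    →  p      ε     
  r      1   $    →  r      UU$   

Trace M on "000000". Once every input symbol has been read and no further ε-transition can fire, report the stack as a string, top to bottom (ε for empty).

$

(p, 000000, $) ⊢ (q, 00000, UU$) ⊢ (r, 0000, U$) ⊢ (p, 000, $) ⊢ (q, 00, UU$) ⊢ (r, 0, U$) ⊢ (p, ε, $)
All input consumed in state p with stack $.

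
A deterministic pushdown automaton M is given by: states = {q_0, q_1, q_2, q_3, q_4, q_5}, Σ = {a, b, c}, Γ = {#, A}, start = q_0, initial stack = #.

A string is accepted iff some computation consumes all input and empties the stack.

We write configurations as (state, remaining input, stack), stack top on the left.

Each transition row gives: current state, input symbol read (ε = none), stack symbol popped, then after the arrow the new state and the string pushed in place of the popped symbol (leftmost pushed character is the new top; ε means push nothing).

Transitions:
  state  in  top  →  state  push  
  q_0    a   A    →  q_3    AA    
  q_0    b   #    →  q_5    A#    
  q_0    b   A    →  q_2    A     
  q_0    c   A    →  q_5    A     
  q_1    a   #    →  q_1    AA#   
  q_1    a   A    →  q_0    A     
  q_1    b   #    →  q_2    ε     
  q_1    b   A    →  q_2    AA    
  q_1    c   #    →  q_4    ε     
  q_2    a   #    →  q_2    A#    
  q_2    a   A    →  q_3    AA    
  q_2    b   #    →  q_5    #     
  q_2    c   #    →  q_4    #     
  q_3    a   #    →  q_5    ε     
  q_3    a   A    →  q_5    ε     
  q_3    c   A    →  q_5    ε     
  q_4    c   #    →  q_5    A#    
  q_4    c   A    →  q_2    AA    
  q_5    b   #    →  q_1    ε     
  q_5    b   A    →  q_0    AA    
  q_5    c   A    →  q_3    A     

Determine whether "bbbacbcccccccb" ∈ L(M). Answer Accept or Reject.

(q_0, bbbacbcccccccb, #) ⊢ (q_5, bbacbcccccccb, A#) ⊢ (q_0, bacbcccccccb, AA#) ⊢ (q_2, acbcccccccb, AA#) ⊢ (q_3, cbcccccccb, AAA#) ⊢ (q_5, bcccccccb, AA#) ⊢ (q_0, cccccccb, AAA#) ⊢ (q_5, ccccccb, AAA#) ⊢ (q_3, cccccb, AAA#) ⊢ (q_5, ccccb, AA#) ⊢ (q_3, cccb, AA#) ⊢ (q_5, ccb, A#) ⊢ (q_3, cb, A#) ⊢ (q_5, b, #) ⊢ (q_1, ε, ε)
All input consumed and the stack is empty.

Accept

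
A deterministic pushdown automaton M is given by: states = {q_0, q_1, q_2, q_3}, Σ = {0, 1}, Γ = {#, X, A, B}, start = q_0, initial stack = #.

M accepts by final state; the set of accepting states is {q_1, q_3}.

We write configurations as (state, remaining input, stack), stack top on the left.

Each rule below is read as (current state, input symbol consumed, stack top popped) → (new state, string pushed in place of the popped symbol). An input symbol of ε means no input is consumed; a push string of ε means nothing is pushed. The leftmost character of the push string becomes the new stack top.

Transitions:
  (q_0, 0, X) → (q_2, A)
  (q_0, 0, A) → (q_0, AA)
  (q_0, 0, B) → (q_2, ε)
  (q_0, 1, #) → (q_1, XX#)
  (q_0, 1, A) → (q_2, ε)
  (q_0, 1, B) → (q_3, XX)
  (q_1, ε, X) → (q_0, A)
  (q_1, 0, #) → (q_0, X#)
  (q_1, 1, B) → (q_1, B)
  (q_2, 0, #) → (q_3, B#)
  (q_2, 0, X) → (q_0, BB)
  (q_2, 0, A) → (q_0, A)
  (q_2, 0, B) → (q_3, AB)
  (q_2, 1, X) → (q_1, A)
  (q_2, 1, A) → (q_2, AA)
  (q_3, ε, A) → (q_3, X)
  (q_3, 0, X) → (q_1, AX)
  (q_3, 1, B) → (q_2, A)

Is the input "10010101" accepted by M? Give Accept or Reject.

(q_0, 10010101, #) ⊢ (q_1, 0010101, XX#) ⊢ (q_0, 0010101, AX#) ⊢ (q_0, 010101, AAX#) ⊢ (q_0, 10101, AAAX#) ⊢ (q_2, 0101, AAX#) ⊢ (q_0, 101, AAX#) ⊢ (q_2, 01, AX#) ⊢ (q_0, 1, AX#) ⊢ (q_2, ε, X#)
All input consumed; state q_2 ∉ F and no further ε-move applies.

Reject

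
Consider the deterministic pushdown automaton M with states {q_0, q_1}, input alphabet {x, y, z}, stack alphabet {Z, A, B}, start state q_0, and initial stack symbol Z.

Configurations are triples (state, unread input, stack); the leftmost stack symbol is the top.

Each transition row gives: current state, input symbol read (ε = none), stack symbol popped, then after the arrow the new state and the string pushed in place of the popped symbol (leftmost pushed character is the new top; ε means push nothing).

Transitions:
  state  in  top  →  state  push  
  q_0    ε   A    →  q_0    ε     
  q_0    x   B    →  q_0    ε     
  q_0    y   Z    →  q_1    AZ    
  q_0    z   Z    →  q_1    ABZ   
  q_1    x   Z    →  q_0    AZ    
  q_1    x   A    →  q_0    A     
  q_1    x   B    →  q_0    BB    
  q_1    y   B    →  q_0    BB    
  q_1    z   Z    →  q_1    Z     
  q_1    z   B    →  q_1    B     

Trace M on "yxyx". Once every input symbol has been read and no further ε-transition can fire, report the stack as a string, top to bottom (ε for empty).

Z

(q_0, yxyx, Z)
  read y, top Z: go to q_1, push AZ → (q_1, xyx, AZ)
  read x, top A: go to q_0, push A → (q_0, yx, AZ)
  ε-move, top A: go to q_0, push ε → (q_0, yx, Z)
  read y, top Z: go to q_1, push AZ → (q_1, x, AZ)
  read x, top A: go to q_0, push A → (q_0, ε, AZ)
  ε-move, top A: go to q_0, push ε → (q_0, ε, Z)
All input consumed in state q_0 with stack Z.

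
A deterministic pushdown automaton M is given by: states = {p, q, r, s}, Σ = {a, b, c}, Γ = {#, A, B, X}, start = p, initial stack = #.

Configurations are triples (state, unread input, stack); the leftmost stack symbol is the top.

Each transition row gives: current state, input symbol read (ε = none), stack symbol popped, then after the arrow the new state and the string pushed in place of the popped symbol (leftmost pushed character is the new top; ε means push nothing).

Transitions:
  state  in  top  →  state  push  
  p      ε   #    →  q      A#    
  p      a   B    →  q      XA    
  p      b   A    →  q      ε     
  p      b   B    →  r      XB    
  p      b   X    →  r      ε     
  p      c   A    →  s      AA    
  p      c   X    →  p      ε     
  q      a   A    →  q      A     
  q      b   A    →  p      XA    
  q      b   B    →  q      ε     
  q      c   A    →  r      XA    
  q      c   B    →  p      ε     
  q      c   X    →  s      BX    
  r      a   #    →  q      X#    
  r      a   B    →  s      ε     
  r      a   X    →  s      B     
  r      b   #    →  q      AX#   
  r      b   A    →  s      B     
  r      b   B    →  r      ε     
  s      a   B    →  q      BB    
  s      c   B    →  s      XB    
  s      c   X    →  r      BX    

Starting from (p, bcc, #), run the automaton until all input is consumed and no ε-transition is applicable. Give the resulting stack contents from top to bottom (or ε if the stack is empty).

(p, bcc, #)
  ε-move, top #: go to q, push A# → (q, bcc, A#)
  read b, top A: go to p, push XA → (p, cc, XA#)
  read c, top X: go to p, push ε → (p, c, A#)
  read c, top A: go to s, push AA → (s, ε, AA#)
All input consumed in state s with stack AA#.

AA#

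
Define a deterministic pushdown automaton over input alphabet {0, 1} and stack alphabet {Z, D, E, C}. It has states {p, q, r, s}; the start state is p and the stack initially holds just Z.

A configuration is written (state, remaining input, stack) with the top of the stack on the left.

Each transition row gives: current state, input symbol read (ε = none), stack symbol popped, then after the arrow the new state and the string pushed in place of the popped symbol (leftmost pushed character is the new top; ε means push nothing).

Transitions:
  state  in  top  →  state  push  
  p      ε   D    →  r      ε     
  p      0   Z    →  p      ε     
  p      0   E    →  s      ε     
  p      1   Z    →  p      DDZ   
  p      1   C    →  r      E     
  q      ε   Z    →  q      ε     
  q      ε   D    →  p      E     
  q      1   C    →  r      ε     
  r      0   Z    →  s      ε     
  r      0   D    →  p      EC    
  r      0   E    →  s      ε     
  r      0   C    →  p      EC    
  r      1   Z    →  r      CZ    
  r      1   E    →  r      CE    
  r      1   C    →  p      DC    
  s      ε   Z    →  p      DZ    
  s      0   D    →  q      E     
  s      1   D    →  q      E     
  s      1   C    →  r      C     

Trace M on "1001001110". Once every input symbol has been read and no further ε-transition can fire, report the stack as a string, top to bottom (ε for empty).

(p, 1001001110, Z)
  read 1, top Z: go to p, push DDZ → (p, 001001110, DDZ)
  ε-move, top D: go to r, push ε → (r, 001001110, DZ)
  read 0, top D: go to p, push EC → (p, 01001110, ECZ)
  read 0, top E: go to s, push ε → (s, 1001110, CZ)
  read 1, top C: go to r, push C → (r, 001110, CZ)
  read 0, top C: go to p, push EC → (p, 01110, ECZ)
  read 0, top E: go to s, push ε → (s, 1110, CZ)
  read 1, top C: go to r, push C → (r, 110, CZ)
  read 1, top C: go to p, push DC → (p, 10, DCZ)
  ε-move, top D: go to r, push ε → (r, 10, CZ)
  read 1, top C: go to p, push DC → (p, 0, DCZ)
  ε-move, top D: go to r, push ε → (r, 0, CZ)
  read 0, top C: go to p, push EC → (p, ε, ECZ)
All input consumed in state p with stack ECZ.

ECZ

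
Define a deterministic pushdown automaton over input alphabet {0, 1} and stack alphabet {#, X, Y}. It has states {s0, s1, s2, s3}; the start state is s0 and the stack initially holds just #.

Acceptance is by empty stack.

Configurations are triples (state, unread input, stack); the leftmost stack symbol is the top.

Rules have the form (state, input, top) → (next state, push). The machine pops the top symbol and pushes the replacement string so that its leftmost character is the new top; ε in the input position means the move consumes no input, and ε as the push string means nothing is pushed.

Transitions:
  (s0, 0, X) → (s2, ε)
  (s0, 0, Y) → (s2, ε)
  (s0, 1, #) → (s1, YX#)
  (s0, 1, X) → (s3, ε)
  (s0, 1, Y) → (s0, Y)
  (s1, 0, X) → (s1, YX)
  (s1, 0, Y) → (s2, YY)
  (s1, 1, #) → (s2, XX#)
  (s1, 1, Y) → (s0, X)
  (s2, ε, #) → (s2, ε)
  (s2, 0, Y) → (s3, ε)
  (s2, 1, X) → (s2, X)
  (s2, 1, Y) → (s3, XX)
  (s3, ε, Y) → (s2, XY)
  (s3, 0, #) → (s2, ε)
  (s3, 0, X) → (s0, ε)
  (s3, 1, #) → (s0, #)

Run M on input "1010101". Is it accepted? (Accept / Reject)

Reject

(s0, 1010101, #) ⊢ (s1, 010101, YX#) ⊢ (s2, 10101, YYX#) ⊢ (s3, 0101, XXYX#) ⊢ (s0, 101, XYX#) ⊢ (s3, 01, YX#) ⊢ (s2, 01, XYX#)
No transition applies at (s2, 01, XYX#); input not fully consumed.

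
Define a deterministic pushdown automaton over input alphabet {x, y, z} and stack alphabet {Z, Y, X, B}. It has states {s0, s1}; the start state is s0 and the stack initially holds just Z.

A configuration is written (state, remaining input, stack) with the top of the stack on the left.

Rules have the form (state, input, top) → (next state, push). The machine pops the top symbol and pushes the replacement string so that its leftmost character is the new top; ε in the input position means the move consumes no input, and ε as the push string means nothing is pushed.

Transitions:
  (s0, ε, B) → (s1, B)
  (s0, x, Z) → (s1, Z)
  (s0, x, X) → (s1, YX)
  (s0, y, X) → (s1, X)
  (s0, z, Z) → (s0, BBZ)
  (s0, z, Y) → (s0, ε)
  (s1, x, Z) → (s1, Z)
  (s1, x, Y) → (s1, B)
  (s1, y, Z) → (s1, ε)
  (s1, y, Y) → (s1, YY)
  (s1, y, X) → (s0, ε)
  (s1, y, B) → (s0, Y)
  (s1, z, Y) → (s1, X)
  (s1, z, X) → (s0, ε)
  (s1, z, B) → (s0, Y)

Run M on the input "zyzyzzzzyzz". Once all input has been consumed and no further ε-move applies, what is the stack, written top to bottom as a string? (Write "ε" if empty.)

BBZ

(s0, zyzyzzzzyzz, Z) ⊢ (s0, yzyzzzzyzz, BBZ) ⊢ (s1, yzyzzzzyzz, BBZ) ⊢ (s0, zyzzzzyzz, YBZ) ⊢ (s0, yzzzzyzz, BZ) ⊢ (s1, yzzzzyzz, BZ) ⊢ (s0, zzzzyzz, YZ) ⊢ (s0, zzzyzz, Z) ⊢ (s0, zzyzz, BBZ) ⊢ (s1, zzyzz, BBZ) ⊢ (s0, zyzz, YBZ) ⊢ (s0, yzz, BZ) ⊢ (s1, yzz, BZ) ⊢ (s0, zz, YZ) ⊢ (s0, z, Z) ⊢ (s0, ε, BBZ) ⊢ (s1, ε, BBZ)
All input consumed in state s1 with stack BBZ.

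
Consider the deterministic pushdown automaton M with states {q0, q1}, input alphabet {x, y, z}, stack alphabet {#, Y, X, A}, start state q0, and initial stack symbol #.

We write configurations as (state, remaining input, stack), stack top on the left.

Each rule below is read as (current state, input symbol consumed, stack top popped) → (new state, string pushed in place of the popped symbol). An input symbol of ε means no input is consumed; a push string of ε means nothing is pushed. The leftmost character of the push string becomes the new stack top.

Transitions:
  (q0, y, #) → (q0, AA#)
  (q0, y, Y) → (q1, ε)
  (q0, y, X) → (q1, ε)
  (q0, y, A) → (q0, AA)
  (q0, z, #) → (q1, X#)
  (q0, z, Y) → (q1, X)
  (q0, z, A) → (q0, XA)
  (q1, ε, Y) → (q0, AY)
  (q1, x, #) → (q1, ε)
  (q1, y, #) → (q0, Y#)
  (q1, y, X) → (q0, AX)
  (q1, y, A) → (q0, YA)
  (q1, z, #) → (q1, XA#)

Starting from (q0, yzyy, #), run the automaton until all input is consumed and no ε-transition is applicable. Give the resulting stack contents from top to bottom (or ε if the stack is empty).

YAA#

(q0, yzyy, #) ⊢ (q0, zyy, AA#) ⊢ (q0, yy, XAA#) ⊢ (q1, y, AA#) ⊢ (q0, ε, YAA#)
All input consumed in state q0 with stack YAA#.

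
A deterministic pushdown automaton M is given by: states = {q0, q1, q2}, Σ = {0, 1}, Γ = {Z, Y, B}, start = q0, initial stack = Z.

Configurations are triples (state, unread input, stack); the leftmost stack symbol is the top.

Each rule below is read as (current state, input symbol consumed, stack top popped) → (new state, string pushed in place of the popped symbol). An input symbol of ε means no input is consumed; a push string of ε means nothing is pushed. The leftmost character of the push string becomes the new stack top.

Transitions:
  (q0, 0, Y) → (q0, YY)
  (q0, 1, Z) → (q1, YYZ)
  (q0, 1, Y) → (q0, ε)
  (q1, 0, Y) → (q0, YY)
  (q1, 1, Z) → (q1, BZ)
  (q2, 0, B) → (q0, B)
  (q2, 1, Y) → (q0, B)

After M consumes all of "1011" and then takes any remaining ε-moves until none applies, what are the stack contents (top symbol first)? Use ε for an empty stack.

YZ

(q0, 1011, Z)
  read 1, top Z: go to q1, push YYZ → (q1, 011, YYZ)
  read 0, top Y: go to q0, push YY → (q0, 11, YYYZ)
  read 1, top Y: go to q0, push ε → (q0, 1, YYZ)
  read 1, top Y: go to q0, push ε → (q0, ε, YZ)
All input consumed in state q0 with stack YZ.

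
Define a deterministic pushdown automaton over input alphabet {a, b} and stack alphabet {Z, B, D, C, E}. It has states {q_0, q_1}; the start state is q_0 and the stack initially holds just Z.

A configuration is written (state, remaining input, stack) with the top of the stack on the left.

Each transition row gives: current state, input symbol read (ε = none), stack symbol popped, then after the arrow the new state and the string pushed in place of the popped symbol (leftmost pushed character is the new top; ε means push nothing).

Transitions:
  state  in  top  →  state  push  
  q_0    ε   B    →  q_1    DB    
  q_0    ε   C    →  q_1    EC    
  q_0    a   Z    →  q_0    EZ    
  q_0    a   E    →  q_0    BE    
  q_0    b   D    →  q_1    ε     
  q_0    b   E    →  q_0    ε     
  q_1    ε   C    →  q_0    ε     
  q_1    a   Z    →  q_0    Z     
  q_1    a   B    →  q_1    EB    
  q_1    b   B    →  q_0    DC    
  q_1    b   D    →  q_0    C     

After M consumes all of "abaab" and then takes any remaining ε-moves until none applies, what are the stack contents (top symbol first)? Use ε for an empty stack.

(q_0, abaab, Z)
  read a, top Z: go to q_0, push EZ → (q_0, baab, EZ)
  read b, top E: go to q_0, push ε → (q_0, aab, Z)
  read a, top Z: go to q_0, push EZ → (q_0, ab, EZ)
  read a, top E: go to q_0, push BE → (q_0, b, BEZ)
  ε-move, top B: go to q_1, push DB → (q_1, b, DBEZ)
  read b, top D: go to q_0, push C → (q_0, ε, CBEZ)
  ε-move, top C: go to q_1, push EC → (q_1, ε, ECBEZ)
All input consumed in state q_1 with stack ECBEZ.

ECBEZ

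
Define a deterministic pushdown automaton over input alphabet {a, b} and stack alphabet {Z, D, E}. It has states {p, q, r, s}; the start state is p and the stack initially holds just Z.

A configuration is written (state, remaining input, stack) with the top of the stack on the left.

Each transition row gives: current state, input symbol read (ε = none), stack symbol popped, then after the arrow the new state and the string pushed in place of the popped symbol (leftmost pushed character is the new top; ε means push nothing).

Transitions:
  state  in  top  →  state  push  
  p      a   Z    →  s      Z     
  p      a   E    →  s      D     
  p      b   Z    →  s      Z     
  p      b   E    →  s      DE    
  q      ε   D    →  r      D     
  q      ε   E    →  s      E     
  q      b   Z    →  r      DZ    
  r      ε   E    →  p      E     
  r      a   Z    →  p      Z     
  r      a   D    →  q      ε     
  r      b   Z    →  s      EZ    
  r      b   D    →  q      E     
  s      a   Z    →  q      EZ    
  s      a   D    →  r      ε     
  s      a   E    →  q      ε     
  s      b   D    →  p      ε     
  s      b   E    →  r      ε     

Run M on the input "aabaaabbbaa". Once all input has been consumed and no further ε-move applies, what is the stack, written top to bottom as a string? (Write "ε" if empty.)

(p, aabaaabbbaa, Z) ⊢ (s, abaaabbbaa, Z) ⊢ (q, baaabbbaa, EZ) ⊢ (s, baaabbbaa, EZ) ⊢ (r, aaabbbaa, Z) ⊢ (p, aabbbaa, Z) ⊢ (s, abbbaa, Z) ⊢ (q, bbbaa, EZ) ⊢ (s, bbbaa, EZ) ⊢ (r, bbaa, Z) ⊢ (s, baa, EZ) ⊢ (r, aa, Z) ⊢ (p, a, Z) ⊢ (s, ε, Z)
All input consumed in state s with stack Z.

Z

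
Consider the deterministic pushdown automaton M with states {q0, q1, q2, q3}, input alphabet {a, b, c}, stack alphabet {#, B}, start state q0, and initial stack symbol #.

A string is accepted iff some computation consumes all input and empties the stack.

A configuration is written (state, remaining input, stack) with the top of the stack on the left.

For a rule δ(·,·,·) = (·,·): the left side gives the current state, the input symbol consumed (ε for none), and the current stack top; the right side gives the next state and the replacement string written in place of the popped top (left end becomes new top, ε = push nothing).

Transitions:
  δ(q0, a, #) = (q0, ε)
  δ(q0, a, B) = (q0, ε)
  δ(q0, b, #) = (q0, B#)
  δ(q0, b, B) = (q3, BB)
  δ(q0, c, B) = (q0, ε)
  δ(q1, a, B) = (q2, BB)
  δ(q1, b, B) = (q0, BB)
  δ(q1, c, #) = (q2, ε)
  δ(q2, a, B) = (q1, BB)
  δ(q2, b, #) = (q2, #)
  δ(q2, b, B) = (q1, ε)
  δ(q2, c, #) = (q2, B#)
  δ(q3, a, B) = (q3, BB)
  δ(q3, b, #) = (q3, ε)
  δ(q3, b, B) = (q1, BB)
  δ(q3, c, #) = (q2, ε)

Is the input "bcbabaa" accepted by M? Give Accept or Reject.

(q0, bcbabaa, #)
  read b, top #: go to q0, push B# → (q0, cbabaa, B#)
  read c, top B: go to q0, push ε → (q0, babaa, #)
  read b, top #: go to q0, push B# → (q0, abaa, B#)
  read a, top B: go to q0, push ε → (q0, baa, #)
  read b, top #: go to q0, push B# → (q0, aa, B#)
  read a, top B: go to q0, push ε → (q0, a, #)
  read a, top #: go to q0, push ε → (q0, ε, ε)
All input consumed and the stack is empty.

Accept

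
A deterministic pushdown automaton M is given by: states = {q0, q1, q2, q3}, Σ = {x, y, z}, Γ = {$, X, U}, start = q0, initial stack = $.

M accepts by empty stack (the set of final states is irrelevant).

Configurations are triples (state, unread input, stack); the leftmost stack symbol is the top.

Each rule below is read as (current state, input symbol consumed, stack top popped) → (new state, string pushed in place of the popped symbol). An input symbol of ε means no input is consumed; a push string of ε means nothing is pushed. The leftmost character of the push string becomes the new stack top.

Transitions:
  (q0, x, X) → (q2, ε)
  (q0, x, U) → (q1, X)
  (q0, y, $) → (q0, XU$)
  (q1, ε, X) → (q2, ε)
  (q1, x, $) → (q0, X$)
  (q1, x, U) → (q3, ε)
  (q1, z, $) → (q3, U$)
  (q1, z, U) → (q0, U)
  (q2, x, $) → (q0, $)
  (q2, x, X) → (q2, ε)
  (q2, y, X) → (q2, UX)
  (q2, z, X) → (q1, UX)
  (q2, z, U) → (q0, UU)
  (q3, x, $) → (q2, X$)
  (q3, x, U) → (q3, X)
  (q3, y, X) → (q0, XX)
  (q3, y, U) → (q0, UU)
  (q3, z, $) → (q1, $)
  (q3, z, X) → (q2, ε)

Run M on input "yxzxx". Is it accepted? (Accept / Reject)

(q0, yxzxx, $)
  read y, top $: go to q0, push XU$ → (q0, xzxx, XU$)
  read x, top X: go to q2, push ε → (q2, zxx, U$)
  read z, top U: go to q0, push UU → (q0, xx, UU$)
  read x, top U: go to q1, push X → (q1, x, XU$)
  ε-move, top X: go to q2, push ε → (q2, x, U$)
No transition applies at (q2, x, U$); input not fully consumed.

Reject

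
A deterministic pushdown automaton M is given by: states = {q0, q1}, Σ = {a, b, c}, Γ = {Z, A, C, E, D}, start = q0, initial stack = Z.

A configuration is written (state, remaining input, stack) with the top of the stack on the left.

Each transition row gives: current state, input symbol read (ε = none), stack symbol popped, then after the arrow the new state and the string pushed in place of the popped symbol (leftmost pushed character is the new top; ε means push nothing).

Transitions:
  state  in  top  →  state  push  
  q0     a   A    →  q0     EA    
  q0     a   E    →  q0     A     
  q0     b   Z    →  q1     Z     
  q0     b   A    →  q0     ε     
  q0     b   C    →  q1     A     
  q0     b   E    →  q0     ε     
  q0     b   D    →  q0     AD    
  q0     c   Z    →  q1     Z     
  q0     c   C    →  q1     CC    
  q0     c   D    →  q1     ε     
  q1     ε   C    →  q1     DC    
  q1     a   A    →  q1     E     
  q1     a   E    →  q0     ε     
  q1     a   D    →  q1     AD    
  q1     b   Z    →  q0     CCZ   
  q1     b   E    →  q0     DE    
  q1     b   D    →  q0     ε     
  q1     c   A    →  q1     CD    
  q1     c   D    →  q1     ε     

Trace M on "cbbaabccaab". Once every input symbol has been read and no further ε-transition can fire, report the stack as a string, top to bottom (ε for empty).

(q0, cbbaabccaab, Z) ⊢ (q1, bbaabccaab, Z) ⊢ (q0, baabccaab, CCZ) ⊢ (q1, aabccaab, ACZ) ⊢ (q1, abccaab, ECZ) ⊢ (q0, bccaab, CZ) ⊢ (q1, ccaab, AZ) ⊢ (q1, caab, CDZ) ⊢ (q1, caab, DCDZ) ⊢ (q1, aab, CDZ) ⊢ (q1, aab, DCDZ) ⊢ (q1, ab, ADCDZ) ⊢ (q1, b, EDCDZ) ⊢ (q0, ε, DEDCDZ)
All input consumed in state q0 with stack DEDCDZ.

DEDCDZ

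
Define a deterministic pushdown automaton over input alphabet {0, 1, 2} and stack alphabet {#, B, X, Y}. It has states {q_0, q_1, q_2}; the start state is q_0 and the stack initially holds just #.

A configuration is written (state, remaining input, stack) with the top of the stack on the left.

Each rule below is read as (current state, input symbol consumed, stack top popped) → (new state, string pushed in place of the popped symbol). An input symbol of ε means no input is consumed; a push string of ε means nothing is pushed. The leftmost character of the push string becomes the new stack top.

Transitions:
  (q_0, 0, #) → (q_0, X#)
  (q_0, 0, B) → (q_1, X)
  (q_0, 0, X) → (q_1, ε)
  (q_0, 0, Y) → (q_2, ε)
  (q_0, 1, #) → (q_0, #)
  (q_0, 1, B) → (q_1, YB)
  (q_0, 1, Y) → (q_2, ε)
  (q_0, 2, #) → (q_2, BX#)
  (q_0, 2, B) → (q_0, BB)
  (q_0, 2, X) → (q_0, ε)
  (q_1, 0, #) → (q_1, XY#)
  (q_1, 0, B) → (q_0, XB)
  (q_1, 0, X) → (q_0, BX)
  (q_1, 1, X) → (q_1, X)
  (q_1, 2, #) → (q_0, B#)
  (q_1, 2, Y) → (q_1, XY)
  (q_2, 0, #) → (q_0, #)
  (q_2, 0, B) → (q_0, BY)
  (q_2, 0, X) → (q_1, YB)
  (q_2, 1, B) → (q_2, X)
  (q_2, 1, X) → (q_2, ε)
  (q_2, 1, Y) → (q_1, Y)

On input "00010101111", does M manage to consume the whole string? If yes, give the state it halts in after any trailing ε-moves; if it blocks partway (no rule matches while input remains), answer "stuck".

(q_0, 00010101111, #) ⊢ (q_0, 0010101111, X#) ⊢ (q_1, 010101111, #) ⊢ (q_1, 10101111, XY#) ⊢ (q_1, 0101111, XY#) ⊢ (q_0, 101111, BXY#) ⊢ (q_1, 01111, YBXY#)
No transition for (q_1, 0, top Y); M blocks with input 01111 remaining.

stuck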